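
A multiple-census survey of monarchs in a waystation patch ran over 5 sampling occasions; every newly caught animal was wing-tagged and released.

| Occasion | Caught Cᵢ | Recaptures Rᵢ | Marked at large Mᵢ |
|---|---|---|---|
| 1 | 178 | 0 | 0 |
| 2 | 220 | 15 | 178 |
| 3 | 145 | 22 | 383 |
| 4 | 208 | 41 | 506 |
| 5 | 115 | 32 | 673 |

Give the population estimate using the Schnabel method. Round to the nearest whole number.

N ≈ 2521

Σ MᵢCᵢ = 0·178 + 178·220 + 383·145 + 506·208 + 673·115 = 0 + 39160 + 55535 + 105248 + 77395 = 277338
Σ Rᵢ = 0 + 15 + 22 + 41 + 32 = 110
N̂ = 277338 / 110 ≈ 2521.3 → 2521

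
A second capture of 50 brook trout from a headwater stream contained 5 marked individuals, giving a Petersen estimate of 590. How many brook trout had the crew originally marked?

M = 59

From N = M·C/R: M = N·R / C = 590·5 / 50 = 2950 / 50 = 59.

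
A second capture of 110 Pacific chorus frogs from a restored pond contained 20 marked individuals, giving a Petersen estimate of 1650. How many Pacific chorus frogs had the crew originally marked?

M = 300

From N = M·C/R: M = N·R / C = 1650·20 / 110 = 33000 / 110 = 300.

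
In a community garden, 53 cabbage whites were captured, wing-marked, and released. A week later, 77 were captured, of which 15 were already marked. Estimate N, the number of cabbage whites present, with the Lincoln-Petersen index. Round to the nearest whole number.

N = (53 × 77) / 15 = 4081 / 15 ≈ 272.1 → 272

N ≈ 272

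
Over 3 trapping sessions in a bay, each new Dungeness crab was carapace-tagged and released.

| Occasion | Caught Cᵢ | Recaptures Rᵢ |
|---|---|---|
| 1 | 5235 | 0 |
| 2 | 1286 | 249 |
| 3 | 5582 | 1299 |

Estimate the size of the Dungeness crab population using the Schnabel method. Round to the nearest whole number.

Marked at large before each occasion: Mᵢ = Σⱼ<ᵢ (Cⱼ − Rⱼ) → M1=0, M2=5235, M3=6272
Σ MᵢCᵢ = 0·5235 + 5235·1286 + 6272·5582 = 0 + 6732210 + 35010304 = 41742514
Σ Rᵢ = 0 + 249 + 1299 = 1548
N̂ = 41742514 / 1548 ≈ 26965.4 → 26965

N ≈ 26,965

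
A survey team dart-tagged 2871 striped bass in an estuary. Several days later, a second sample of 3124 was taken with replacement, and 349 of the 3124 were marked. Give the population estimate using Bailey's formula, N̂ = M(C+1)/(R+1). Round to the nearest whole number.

N̂ = 2871·(3124+1)/(349+1) = 2871·3125/350 = 8971875/350 ≈ 25633.9 → 25634

N ≈ 25,634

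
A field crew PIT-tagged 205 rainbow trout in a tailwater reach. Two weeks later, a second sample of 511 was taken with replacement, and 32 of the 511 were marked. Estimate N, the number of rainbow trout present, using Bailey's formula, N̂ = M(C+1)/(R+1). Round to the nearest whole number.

N ≈ 3181

N̂ = 205·(511+1)/(32+1) = 205·512/33 = 104960/33 ≈ 3180.6 → 3181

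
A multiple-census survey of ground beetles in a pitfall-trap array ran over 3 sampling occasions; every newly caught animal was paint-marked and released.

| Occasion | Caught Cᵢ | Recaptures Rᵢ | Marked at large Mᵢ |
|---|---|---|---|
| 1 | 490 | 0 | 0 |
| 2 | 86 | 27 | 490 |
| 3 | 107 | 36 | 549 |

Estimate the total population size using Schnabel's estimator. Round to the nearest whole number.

Σ MᵢCᵢ = 0·490 + 490·86 + 549·107 = 0 + 42140 + 58743 = 100883
Σ Rᵢ = 0 + 27 + 36 = 63
N̂ = 100883 / 63 ≈ 1601.3 → 1601

N ≈ 1601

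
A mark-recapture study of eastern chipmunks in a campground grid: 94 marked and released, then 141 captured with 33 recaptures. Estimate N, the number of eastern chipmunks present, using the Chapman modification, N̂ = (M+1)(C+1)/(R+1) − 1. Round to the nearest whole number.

N̂ = (94+1)(141+1)/(33+1) − 1 = 95·142/34 − 1
= 13490/34 − 1 ≈ 396.8 − 1 ≈ 395.8 → 396

N ≈ 396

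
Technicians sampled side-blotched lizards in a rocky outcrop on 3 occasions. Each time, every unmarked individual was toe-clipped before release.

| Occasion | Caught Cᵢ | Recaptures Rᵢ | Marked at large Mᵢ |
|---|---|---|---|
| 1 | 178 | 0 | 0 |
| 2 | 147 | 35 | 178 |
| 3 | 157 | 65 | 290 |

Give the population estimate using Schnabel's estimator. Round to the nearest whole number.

Σ MᵢCᵢ = 0·178 + 178·147 + 290·157 = 0 + 26166 + 45530 = 71696
Σ Rᵢ = 0 + 35 + 65 = 100
N̂ = 71696 / 100 ≈ 717.0 → 717

N ≈ 717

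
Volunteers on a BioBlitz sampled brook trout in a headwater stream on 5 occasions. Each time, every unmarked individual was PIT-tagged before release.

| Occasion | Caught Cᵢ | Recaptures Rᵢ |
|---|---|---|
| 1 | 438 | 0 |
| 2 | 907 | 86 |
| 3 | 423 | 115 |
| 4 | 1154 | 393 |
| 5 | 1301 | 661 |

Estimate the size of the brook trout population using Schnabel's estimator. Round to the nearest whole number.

N ≈ 4595

Marked at large before each occasion: Mᵢ = Σⱼ<ᵢ (Cⱼ − Rⱼ) → M1=0, M2=438, M3=1259, M4=1567, M5=2328
Σ MᵢCᵢ = 0·438 + 438·907 + 1259·423 + 1567·1154 + 2328·1301 = 0 + 397266 + 532557 + 1808318 + 3028728 = 5766869
Σ Rᵢ = 0 + 86 + 115 + 393 + 661 = 1255
N̂ = 5766869 / 1255 ≈ 4595.1 → 4595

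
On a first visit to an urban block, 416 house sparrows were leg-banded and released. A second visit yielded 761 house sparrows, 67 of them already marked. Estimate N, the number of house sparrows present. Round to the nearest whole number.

N ≈ 4725

N = (416 × 761) / 67 = 316576 / 67 ≈ 4725.0 → 4725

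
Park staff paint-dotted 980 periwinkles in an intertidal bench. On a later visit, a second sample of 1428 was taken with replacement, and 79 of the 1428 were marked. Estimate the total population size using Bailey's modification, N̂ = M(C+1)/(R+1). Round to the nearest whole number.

N ≈ 17,505

N̂ = 980·(1428+1)/(79+1) = 980·1429/80 = 1400420/80 ≈ 17505.2 → 17505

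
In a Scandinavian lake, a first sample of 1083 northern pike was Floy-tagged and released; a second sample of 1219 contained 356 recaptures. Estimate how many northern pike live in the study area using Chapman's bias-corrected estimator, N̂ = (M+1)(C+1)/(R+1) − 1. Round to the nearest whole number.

N̂ = (1083+1)(1219+1)/(356+1) − 1 = 1084·1220/357 − 1
= 1322480/357 − 1 ≈ 3704.4 − 1 ≈ 3703.4 → 3703

N ≈ 3703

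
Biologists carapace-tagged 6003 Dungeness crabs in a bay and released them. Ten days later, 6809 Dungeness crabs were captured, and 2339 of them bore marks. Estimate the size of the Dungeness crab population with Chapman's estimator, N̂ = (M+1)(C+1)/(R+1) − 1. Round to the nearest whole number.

N̂ = (6003+1)(6809+1)/(2339+1) − 1 = 6004·6810/2340 − 1
= 40887240/2340 − 1 ≈ 17473.2 − 1 ≈ 17472.2 → 17472

N ≈ 17,472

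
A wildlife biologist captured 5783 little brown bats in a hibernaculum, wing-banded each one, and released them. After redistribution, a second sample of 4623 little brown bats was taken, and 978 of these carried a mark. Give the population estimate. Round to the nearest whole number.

N ≈ 27,336

N = (5783 × 4623) / 978 = 26734809 / 978 ≈ 27336.2 → 27336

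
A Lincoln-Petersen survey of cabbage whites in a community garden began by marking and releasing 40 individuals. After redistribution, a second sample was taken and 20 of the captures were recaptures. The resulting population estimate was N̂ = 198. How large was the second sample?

C = 99

From N = M·C/R: C = N·R / M = 198·20 / 40 = 3960 / 40 = 99.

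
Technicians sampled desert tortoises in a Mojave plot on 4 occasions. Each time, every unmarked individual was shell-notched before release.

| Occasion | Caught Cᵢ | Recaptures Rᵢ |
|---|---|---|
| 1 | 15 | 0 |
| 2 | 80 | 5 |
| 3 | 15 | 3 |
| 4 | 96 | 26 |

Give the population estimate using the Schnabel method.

Marked at large before each occasion: Mᵢ = Σⱼ<ᵢ (Cⱼ − Rⱼ) → M1=0, M2=15, M3=90, M4=102
Σ MᵢCᵢ = 0·15 + 15·80 + 90·15 + 102·96 = 0 + 1200 + 1350 + 9792 = 12342
Σ Rᵢ = 0 + 5 + 3 + 26 = 34
N̂ = 12342 / 34 = 363

N = 363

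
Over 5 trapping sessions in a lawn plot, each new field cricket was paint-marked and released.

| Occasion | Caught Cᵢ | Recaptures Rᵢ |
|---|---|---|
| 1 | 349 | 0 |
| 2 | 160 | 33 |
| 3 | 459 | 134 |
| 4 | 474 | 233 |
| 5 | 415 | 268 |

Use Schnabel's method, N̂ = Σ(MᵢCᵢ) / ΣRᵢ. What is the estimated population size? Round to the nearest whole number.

N ≈ 1626

Marked at large before each occasion: Mᵢ = Σⱼ<ᵢ (Cⱼ − Rⱼ) → M1=0, M2=349, M3=476, M4=801, M5=1042
Σ MᵢCᵢ = 0·349 + 349·160 + 476·459 + 801·474 + 1042·415 = 0 + 55840 + 218484 + 379674 + 432430 = 1086428
Σ Rᵢ = 0 + 33 + 134 + 233 + 268 = 668
N̂ = 1086428 / 668 ≈ 1626.4 → 1626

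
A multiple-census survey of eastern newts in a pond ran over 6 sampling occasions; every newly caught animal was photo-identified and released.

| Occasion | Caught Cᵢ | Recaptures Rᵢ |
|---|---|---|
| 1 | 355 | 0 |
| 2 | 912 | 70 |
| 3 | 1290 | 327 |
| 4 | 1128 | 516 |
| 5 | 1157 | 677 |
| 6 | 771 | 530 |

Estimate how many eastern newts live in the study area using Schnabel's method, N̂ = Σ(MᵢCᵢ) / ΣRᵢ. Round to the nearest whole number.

Marked at large before each occasion: Mᵢ = Σⱼ<ᵢ (Cⱼ − Rⱼ) → M1=0, M2=355, M3=1197, M4=2160, M5=2772, M6=3252
Σ MᵢCᵢ = 0·355 + 355·912 + 1197·1290 + 2160·1128 + 2772·1157 + 3252·771 = 0 + 323760 + 1544130 + 2436480 + 3207204 + 2507292 = 10018866
Σ Rᵢ = 0 + 70 + 327 + 516 + 677 + 530 = 2120
N̂ = 10018866 / 2120 ≈ 4725.9 → 4726

N ≈ 4726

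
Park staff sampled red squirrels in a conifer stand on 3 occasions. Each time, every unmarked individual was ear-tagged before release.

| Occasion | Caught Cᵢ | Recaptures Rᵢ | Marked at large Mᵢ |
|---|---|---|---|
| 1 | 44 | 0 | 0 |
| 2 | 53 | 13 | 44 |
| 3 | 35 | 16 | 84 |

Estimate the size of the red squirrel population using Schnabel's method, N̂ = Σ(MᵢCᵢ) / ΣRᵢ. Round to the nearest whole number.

Σ MᵢCᵢ = 0·44 + 44·53 + 84·35 = 0 + 2332 + 2940 = 5272
Σ Rᵢ = 0 + 13 + 16 = 29
N̂ = 5272 / 29 ≈ 181.8 → 182

N ≈ 182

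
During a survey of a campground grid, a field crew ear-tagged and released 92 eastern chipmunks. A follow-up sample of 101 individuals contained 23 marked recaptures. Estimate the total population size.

N = 404

If marked individuals mix randomly, R/C ≈ M/N, giving N ≈ M·C/R.
N = (92 × 101) / 23 = 9292 / 23 = 404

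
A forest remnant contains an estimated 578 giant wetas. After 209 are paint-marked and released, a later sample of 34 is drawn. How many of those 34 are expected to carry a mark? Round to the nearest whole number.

The marked fraction of the population is 209/578, so in a sample of 34 expect C·(M/N) marked.
E[R] = 209 × 34 / 578 = 7106 / 578 ≈ 12.3 → 12

expected recaptures ≈ 12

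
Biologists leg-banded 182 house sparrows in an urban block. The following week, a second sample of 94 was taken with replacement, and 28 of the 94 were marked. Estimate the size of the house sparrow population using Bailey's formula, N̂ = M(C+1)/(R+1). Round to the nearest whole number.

N ≈ 596

N̂ = 182·(94+1)/(28+1) = 182·95/29 = 17290/29 ≈ 596.2 → 596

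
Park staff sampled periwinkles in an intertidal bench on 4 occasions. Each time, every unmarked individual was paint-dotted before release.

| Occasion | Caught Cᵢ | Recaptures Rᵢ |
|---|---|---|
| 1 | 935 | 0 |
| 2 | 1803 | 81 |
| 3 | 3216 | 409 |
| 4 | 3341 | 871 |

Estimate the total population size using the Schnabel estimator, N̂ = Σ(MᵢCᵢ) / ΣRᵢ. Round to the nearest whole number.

N ≈ 20,930

Marked at large before each occasion: Mᵢ = Σⱼ<ᵢ (Cⱼ − Rⱼ) → M1=0, M2=935, M3=2657, M4=5464
Σ MᵢCᵢ = 0·935 + 935·1803 + 2657·3216 + 5464·3341 = 0 + 1685805 + 8544912 + 18255224 = 28485941
Σ Rᵢ = 0 + 81 + 409 + 871 = 1361
N̂ = 28485941 / 1361 ≈ 20930.2 → 20930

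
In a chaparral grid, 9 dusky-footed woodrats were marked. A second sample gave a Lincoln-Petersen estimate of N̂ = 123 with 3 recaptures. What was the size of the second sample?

From N = M·C/R: C = N·R / M = 123·3 / 9 = 369 / 9 = 41.

C = 41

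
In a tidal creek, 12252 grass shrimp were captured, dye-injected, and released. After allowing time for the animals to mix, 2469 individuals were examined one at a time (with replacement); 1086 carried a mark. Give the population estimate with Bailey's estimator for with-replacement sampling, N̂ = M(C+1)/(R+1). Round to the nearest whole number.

N ≈ 27,840

N̂ = 12252·(2469+1)/(1086+1) = 12252·2470/1087 = 30262440/1087 ≈ 27840.3 → 27840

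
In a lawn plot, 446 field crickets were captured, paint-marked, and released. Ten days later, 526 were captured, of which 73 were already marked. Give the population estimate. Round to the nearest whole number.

N ≈ 3214

N = (446 × 526) / 73 = 234596 / 73 ≈ 3213.6 → 3214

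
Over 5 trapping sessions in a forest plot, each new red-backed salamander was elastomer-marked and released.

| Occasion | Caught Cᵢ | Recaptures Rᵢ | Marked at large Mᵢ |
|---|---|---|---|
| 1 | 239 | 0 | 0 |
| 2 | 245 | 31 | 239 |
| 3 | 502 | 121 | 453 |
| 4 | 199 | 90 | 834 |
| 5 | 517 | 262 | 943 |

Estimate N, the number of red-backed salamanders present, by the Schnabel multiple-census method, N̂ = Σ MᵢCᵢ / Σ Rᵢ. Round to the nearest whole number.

Σ MᵢCᵢ = 0·239 + 239·245 + 453·502 + 834·199 + 943·517 = 0 + 58555 + 227406 + 165966 + 487531 = 939458
Σ Rᵢ = 0 + 31 + 121 + 90 + 262 = 504
N̂ = 939458 / 504 ≈ 1864.0 → 1864

N ≈ 1864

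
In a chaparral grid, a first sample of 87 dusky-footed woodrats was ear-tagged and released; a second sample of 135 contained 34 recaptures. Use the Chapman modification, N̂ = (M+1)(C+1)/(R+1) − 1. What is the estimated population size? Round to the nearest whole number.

N ≈ 341

N̂ = (87+1)(135+1)/(34+1) − 1 = 88·136/35 − 1
= 11968/35 − 1 ≈ 341.9 − 1 ≈ 340.9 → 341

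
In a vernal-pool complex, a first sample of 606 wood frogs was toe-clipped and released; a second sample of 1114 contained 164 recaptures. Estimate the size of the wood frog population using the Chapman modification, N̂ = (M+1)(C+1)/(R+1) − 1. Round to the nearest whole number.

N̂ = (606+1)(1114+1)/(164+1) − 1 = 607·1115/165 − 1
= 676805/165 − 1 ≈ 4101.8 − 1 ≈ 4100.8 → 4101

N ≈ 4101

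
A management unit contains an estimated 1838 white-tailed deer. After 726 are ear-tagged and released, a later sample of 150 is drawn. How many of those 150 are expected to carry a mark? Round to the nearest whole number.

expected recaptures ≈ 59

The marked fraction of the population is 726/1838, so in a sample of 150 expect C·(M/N) marked.
E[R] = 726 × 150 / 1838 = 108900 / 1838 ≈ 59.2 → 59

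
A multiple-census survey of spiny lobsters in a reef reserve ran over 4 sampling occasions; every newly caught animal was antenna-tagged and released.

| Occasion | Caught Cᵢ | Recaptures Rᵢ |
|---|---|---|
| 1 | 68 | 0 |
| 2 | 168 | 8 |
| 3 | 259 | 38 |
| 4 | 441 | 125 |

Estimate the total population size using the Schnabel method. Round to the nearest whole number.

N ≈ 1570

Marked at large before each occasion: Mᵢ = Σⱼ<ᵢ (Cⱼ − Rⱼ) → M1=0, M2=68, M3=228, M4=449
Σ MᵢCᵢ = 0·68 + 68·168 + 228·259 + 449·441 = 0 + 11424 + 59052 + 198009 = 268485
Σ Rᵢ = 0 + 8 + 38 + 125 = 171
N̂ = 268485 / 171 ≈ 1570.1 → 1570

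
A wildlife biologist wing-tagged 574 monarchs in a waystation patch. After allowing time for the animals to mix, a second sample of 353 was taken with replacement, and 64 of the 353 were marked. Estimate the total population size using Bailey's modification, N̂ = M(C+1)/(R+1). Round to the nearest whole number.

N̂ = 574·(353+1)/(64+1) = 574·354/65 = 203196/65 ≈ 3126.1 → 3126

N ≈ 3126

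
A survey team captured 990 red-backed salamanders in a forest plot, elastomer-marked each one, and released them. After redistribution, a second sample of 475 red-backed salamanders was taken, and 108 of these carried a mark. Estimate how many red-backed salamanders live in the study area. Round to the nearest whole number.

N ≈ 4354

The marked fraction in the recapture sample should equal the marked fraction in the population: 108/475 = 990/N.
N = (990 × 475) / 108 = 470250 / 108 ≈ 4354.2 → 4354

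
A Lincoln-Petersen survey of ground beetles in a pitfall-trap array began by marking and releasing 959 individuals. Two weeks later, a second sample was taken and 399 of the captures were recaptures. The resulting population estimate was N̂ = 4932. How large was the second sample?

C = 2052

From N = M·C/R: C = N·R / M = 4932·399 / 959 = 1967868 / 959 = 2052.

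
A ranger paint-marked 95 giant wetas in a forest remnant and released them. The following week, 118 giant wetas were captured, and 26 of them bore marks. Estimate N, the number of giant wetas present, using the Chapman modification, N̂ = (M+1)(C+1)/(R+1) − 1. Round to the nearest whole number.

N ≈ 422

N̂ = (95+1)(118+1)/(26+1) − 1 = 96·119/27 − 1
= 11424/27 − 1 ≈ 423.1 − 1 ≈ 422.1 → 422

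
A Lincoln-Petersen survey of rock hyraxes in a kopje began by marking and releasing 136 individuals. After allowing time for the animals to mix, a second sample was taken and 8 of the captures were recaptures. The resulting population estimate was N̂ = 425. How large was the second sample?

From N = M·C/R: C = N·R / M = 425·8 / 136 = 3400 / 136 = 25.

C = 25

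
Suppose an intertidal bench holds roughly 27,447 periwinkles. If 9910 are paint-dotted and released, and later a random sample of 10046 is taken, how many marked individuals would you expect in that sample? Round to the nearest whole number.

Expected recaptures E[R] = M·C / N.
E[R] = 9910 × 10046 / 27447 = 99555860 / 27447 ≈ 3627.2 → 3627

expected recaptures ≈ 3627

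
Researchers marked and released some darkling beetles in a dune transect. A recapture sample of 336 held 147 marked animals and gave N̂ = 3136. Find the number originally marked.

From N = M·C/R: M = N·R / C = 3136·147 / 336 = 460992 / 336 = 1372.

M = 1372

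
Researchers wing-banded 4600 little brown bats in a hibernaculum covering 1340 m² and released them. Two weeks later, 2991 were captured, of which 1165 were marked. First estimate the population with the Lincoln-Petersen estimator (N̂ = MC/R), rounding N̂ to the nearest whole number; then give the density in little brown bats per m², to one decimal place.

N̂ = 4600·2991/1165 = 13758600/1165 ≈ 11810.0 → 11810
Density = N̂ / area = 11810 / 1340 ≈ 8.81 → 8.8 per m²

density ≈ 8.8 little brown bats per m²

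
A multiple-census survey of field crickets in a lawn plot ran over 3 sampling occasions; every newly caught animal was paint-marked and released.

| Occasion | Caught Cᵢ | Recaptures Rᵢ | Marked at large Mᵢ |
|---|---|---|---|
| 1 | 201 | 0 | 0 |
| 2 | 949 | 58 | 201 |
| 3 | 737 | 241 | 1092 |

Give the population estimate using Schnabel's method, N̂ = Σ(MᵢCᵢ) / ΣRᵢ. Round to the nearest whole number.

N ≈ 3330

Σ MᵢCᵢ = 0·201 + 201·949 + 1092·737 = 0 + 190749 + 804804 = 995553
Σ Rᵢ = 0 + 58 + 241 = 299
N̂ = 995553 / 299 ≈ 3329.6 → 3330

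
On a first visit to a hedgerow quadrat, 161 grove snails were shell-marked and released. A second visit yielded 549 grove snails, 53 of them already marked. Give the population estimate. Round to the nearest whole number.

If marked individuals mix randomly, R/C ≈ M/N, giving N ≈ M·C/R.
N = (161 × 549) / 53 = 88389 / 53 ≈ 1667.7 → 1668

N ≈ 1668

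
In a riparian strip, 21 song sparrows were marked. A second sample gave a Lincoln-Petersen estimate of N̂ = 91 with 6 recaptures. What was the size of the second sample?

C = 26

From N = M·C/R: C = N·R / M = 91·6 / 21 = 546 / 21 = 26.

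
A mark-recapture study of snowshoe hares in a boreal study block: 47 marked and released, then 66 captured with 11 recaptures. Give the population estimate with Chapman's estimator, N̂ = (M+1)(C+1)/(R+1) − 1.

N̂ = (47+1)(66+1)/(11+1) − 1 = 48·67/12 − 1
= 3216/12 − 1 = 268 − 1 = 267

N = 267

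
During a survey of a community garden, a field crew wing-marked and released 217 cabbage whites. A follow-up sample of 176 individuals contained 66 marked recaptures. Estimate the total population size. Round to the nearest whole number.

N = (217 × 176) / 66 = 38192 / 66 ≈ 578.7 → 579

N ≈ 579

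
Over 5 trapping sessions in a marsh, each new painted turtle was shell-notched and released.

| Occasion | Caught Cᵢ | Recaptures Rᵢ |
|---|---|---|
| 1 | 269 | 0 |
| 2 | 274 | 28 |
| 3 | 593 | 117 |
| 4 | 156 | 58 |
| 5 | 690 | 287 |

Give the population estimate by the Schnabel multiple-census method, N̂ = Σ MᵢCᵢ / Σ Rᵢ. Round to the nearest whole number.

N ≈ 2623

Marked at large before each occasion: Mᵢ = Σⱼ<ᵢ (Cⱼ − Rⱼ) → M1=0, M2=269, M3=515, M4=991, M5=1089
Σ MᵢCᵢ = 0·269 + 269·274 + 515·593 + 991·156 + 1089·690 = 0 + 73706 + 305395 + 154596 + 751410 = 1285107
Σ Rᵢ = 0 + 28 + 117 + 58 + 287 = 490
N̂ = 1285107 / 490 ≈ 2622.7 → 2623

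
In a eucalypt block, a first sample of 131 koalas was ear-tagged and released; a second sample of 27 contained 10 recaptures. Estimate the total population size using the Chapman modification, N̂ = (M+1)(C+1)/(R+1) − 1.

N̂ = (131+1)(27+1)/(10+1) − 1 = 132·28/11 − 1
= 3696/11 − 1 = 336 − 1 = 335

N = 335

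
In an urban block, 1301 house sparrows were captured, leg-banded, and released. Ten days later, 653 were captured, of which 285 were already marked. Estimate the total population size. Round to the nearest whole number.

The marked fraction in the recapture sample should equal the marked fraction in the population: 285/653 = 1301/N.
N = (1301 × 653) / 285 = 849553 / 285 ≈ 2980.9 → 2981

N ≈ 2981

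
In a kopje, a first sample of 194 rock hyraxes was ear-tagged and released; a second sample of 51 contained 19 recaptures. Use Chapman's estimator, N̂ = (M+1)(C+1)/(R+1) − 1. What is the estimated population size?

N̂ = (194+1)(51+1)/(19+1) − 1 = 195·52/20 − 1
= 10140/20 − 1 = 507 − 1 = 506

N = 506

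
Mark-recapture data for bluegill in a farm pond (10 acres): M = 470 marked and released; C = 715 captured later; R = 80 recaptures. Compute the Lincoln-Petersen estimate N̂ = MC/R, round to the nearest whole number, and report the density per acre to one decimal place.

N̂ = 470·715/80 = 336050/80 ≈ 4200.6 → 4201
Density = N̂ / area = 4201 / 10 ≈ 420.10 → 420.1 per acre

density ≈ 420.1 bluegill per acre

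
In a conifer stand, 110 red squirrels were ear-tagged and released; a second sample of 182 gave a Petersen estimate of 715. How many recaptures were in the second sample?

From N = M·C/R: R = M·C / N = 110·182 / 715 = 20020 / 715 = 28.

R = 28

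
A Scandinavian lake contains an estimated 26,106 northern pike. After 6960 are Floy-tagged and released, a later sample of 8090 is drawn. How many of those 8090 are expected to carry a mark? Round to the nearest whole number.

expected recaptures ≈ 2157

Expected recaptures E[R] = M·C / N.
E[R] = 6960 × 8090 / 26106 = 56306400 / 26106 ≈ 2156.8 → 2157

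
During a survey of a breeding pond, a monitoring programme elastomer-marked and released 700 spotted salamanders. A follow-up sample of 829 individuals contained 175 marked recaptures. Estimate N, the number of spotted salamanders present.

N = 3316

N = (700 × 829) / 175 = 580300 / 175 = 3316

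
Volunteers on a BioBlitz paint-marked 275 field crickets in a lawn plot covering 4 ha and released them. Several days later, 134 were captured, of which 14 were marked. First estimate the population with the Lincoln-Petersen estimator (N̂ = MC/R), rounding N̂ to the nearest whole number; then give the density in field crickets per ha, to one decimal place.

density ≈ 658.0 field crickets per ha

N̂ = 275·134/14 = 36850/14 ≈ 2632.1 → 2632
Density = N̂ / area = 2632 / 4 = 658.0 per ha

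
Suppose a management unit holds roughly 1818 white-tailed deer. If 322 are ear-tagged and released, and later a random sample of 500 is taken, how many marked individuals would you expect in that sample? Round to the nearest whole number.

expected recaptures ≈ 89

The marked fraction of the population is 322/1818, so in a sample of 500 expect C·(M/N) marked.
E[R] = 322 × 500 / 1818 = 161000 / 1818 ≈ 88.6 → 89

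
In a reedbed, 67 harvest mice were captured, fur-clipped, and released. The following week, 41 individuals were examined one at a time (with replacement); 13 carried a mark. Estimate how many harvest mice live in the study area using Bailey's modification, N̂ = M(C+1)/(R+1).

N = 201

N̂ = 67·(41+1)/(13+1) = 67·42/14 = 2814/14 = 201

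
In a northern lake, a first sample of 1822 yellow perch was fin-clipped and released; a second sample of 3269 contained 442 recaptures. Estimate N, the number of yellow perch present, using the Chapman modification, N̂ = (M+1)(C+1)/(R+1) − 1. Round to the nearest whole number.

N ≈ 13,455

N̂ = (1822+1)(3269+1)/(442+1) − 1 = 1823·3270/443 − 1
= 5961210/443 − 1 ≈ 13456.46 − 1 ≈ 13455.46 → 13455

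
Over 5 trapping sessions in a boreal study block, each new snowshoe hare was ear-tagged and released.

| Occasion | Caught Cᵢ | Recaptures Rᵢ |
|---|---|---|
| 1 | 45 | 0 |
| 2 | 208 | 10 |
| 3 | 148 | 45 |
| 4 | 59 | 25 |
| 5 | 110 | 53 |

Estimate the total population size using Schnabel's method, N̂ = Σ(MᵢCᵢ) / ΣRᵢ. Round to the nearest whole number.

Marked at large before each occasion: Mᵢ = Σⱼ<ᵢ (Cⱼ − Rⱼ) → M1=0, M2=45, M3=243, M4=346, M5=380
Σ MᵢCᵢ = 0·45 + 45·208 + 243·148 + 346·59 + 380·110 = 0 + 9360 + 35964 + 20414 + 41800 = 107538
Σ Rᵢ = 0 + 10 + 45 + 25 + 53 = 133
N̂ = 107538 / 133 ≈ 808.6 → 809

N ≈ 809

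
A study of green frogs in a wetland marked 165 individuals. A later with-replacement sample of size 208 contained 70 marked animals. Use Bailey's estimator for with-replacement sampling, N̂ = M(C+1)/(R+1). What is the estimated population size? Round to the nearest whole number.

N̂ = 165·(208+1)/(70+1) = 165·209/71 = 34485/71 ≈ 485.7 → 486

N ≈ 486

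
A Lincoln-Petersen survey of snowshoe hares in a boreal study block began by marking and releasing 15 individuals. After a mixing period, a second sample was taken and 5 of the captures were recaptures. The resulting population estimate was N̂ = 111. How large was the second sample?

C = 37

From N = M·C/R: C = N·R / M = 111·5 / 15 = 555 / 15 = 37.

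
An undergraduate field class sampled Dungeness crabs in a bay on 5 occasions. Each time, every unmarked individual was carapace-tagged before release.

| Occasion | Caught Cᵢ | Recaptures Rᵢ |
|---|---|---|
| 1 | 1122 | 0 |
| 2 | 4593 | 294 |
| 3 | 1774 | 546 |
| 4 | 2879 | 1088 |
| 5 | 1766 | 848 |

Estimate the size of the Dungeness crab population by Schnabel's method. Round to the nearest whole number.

Marked at large before each occasion: Mᵢ = Σⱼ<ᵢ (Cⱼ − Rⱼ) → M1=0, M2=1122, M3=5421, M4=6649, M5=8440
Σ MᵢCᵢ = 0·1122 + 1122·4593 + 5421·1774 + 6649·2879 + 8440·1766 = 0 + 5153346 + 9616854 + 19142471 + 14905040 = 48817711
Σ Rᵢ = 0 + 294 + 546 + 1088 + 848 = 2776
N̂ = 48817711 / 2776 ≈ 17585.6 → 17586

N ≈ 17,586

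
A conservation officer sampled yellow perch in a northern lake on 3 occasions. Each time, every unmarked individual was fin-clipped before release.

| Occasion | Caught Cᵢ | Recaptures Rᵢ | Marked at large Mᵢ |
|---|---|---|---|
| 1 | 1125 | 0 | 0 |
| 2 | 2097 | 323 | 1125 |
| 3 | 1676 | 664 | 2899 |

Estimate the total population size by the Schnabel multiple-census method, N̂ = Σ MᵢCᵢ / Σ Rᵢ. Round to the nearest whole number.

Σ MᵢCᵢ = 0·1125 + 1125·2097 + 2899·1676 = 0 + 2359125 + 4858724 = 7217849
Σ Rᵢ = 0 + 323 + 664 = 987
N̂ = 7217849 / 987 ≈ 7312.9 → 7313

N ≈ 7313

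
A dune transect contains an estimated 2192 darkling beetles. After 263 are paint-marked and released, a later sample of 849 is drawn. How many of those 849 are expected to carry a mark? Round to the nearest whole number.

The marked fraction of the population is 263/2192, so in a sample of 849 expect C·(M/N) marked.
E[R] = 263 × 849 / 2192 = 223287 / 2192 ≈ 101.9 → 102

expected recaptures ≈ 102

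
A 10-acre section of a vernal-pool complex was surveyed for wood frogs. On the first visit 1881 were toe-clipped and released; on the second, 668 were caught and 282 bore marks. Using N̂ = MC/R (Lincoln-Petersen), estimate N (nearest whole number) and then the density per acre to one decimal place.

density ≈ 445.6 wood frogs per acre

N̂ = 1881·668/282 = 1256508/282 ≈ 4455.7 → 4456
Density = N̂ / area = 4456 / 10 ≈ 445.60 → 445.6 per acre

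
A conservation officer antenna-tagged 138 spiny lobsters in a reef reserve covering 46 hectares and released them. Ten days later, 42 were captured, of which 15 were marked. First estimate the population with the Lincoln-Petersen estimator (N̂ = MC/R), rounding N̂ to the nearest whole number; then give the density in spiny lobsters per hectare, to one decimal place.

N̂ = 138·42/15 = 5796/15 ≈ 386.4 → 386
Density = N̂ / area = 386 / 46 ≈ 8.39 → 8.4 per hectare

density ≈ 8.4 spiny lobsters per hectare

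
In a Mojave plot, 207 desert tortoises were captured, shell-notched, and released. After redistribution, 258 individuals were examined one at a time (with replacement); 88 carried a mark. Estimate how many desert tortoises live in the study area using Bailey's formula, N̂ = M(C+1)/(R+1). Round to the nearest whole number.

N ≈ 602

N̂ = 207·(258+1)/(88+1) = 207·259/89 = 53613/89 ≈ 602.4 → 602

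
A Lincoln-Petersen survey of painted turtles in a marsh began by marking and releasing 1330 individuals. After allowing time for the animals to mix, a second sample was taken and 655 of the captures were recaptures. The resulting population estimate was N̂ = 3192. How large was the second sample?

C = 1572

From N = M·C/R: C = N·R / M = 3192·655 / 1330 = 2090760 / 1330 = 1572.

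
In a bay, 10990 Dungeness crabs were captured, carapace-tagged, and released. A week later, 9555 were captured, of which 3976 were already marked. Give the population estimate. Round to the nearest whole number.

N = (10990 × 9555) / 3976 = 105009450 / 3976 ≈ 26410.8 → 26411

N ≈ 26,411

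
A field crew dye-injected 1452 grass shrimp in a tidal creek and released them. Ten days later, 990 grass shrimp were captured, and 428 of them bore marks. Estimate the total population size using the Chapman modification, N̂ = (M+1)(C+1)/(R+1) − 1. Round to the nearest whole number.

N̂ = (1452+1)(990+1)/(428+1) − 1 = 1453·991/429 − 1
= 1439923/429 − 1 ≈ 3356.46 − 1 ≈ 3355.46 → 3355

N ≈ 3355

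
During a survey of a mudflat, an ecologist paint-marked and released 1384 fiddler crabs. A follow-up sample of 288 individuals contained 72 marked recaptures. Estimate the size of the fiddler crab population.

N = (1384 × 288) / 72 = 398592 / 72 = 5536

N = 5536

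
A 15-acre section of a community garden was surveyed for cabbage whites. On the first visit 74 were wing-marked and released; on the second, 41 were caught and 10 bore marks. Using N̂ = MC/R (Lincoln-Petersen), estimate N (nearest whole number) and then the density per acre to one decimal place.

N̂ = 74·41/10 = 3034/10 ≈ 303.4 → 303
Density = N̂ / area = 303 / 15 ≈ 20.20 → 20.2 per acre

density ≈ 20.2 cabbage whites per acre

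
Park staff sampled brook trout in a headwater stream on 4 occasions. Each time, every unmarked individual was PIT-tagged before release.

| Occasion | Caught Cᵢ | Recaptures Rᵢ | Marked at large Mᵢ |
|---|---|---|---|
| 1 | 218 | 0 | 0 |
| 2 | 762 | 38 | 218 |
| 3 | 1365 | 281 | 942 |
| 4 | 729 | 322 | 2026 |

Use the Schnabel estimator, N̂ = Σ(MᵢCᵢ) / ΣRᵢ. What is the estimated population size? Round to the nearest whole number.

Σ MᵢCᵢ = 0·218 + 218·762 + 942·1365 + 2026·729 = 0 + 166116 + 1285830 + 1476954 = 2928900
Σ Rᵢ = 0 + 38 + 281 + 322 = 641
N̂ = 2928900 / 641 ≈ 4569.3 → 4569

N ≈ 4569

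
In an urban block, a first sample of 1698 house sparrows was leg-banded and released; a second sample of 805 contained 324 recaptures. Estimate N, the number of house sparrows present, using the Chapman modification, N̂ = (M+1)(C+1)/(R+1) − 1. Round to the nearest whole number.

N̂ = (1698+1)(805+1)/(324+1) − 1 = 1699·806/325 − 1
= 1369394/325 − 1 ≈ 4213.5 − 1 ≈ 4212.5 → 4213

N ≈ 4213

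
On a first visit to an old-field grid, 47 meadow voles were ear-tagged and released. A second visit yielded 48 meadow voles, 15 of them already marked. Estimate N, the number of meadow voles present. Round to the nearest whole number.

N ≈ 150

If marked individuals mix randomly, R/C ≈ M/N, giving N ≈ M·C/R.
N = (47 × 48) / 15 = 2256 / 15 ≈ 150.4 → 150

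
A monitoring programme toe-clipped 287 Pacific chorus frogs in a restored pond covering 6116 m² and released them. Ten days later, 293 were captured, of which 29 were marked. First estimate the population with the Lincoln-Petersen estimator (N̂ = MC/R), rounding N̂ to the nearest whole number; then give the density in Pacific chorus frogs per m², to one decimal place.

N̂ = 287·293/29 = 84091/29 ≈ 2899.7 → 2900
Density = N̂ / area = 2900 / 6116 ≈ 0.47 → 0.5 per m²

density ≈ 0.5 Pacific chorus frogs per m²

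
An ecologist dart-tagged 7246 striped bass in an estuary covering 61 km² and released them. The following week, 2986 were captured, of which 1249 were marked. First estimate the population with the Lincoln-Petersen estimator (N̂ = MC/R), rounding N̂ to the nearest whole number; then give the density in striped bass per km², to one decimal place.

density ≈ 284.0 striped bass per km²

N̂ = 7246·2986/1249 = 21636556/1249 ≈ 17323.1 → 17323
Density = N̂ / area = 17323 / 61 ≈ 283.98 → 284.0 per km²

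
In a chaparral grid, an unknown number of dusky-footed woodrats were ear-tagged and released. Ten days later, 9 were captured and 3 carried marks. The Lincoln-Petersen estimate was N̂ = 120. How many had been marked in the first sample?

From N = M·C/R: M = N·R / C = 120·3 / 9 = 360 / 9 = 40.

M = 40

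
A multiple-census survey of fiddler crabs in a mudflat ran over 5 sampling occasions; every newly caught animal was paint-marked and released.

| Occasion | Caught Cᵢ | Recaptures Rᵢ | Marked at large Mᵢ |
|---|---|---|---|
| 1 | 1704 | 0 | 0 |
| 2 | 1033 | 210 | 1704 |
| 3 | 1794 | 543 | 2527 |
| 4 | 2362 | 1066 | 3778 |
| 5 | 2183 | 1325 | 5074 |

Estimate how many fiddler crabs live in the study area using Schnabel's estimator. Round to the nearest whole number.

Σ MᵢCᵢ = 0·1704 + 1704·1033 + 2527·1794 + 3778·2362 + 5074·2183 = 0 + 1760232 + 4533438 + 8923636 + 11076542 = 26293848
Σ Rᵢ = 0 + 210 + 543 + 1066 + 1325 = 3144
N̂ = 26293848 / 3144 ≈ 8363.2 → 8363

N ≈ 8363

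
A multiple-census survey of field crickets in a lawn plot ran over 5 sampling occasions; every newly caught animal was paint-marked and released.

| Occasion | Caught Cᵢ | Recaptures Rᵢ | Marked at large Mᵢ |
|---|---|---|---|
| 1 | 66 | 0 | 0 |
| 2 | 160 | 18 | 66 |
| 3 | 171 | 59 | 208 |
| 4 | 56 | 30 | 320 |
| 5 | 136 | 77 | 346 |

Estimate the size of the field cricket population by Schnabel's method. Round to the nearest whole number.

Σ MᵢCᵢ = 0·66 + 66·160 + 208·171 + 320·56 + 346·136 = 0 + 10560 + 35568 + 17920 + 47056 = 111104
Σ Rᵢ = 0 + 18 + 59 + 30 + 77 = 184
N̂ = 111104 / 184 ≈ 603.8 → 604

N ≈ 604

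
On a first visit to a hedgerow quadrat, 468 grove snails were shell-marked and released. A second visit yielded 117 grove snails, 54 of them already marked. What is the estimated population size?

N = (468 × 117) / 54 = 54756 / 54 = 1014

N = 1014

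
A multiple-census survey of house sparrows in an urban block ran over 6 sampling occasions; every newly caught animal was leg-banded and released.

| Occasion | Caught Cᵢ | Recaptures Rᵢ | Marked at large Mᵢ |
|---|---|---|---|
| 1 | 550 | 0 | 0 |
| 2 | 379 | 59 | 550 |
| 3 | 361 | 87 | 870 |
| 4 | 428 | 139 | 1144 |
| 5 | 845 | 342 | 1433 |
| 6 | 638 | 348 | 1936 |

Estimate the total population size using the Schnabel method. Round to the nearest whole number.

N ≈ 3547

Σ MᵢCᵢ = 0·550 + 550·379 + 870·361 + 1144·428 + 1433·845 + 1936·638 = 0 + 208450 + 314070 + 489632 + 1210885 + 1235168 = 3458205
Σ Rᵢ = 0 + 59 + 87 + 139 + 342 + 348 = 975
N̂ = 3458205 / 975 ≈ 3546.9 → 3547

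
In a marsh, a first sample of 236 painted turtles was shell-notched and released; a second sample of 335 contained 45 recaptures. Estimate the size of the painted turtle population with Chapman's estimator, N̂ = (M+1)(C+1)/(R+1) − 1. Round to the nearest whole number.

N ≈ 1730

N̂ = (236+1)(335+1)/(45+1) − 1 = 237·336/46 − 1
= 79632/46 − 1 ≈ 1731.1 − 1 ≈ 1730.1 → 1730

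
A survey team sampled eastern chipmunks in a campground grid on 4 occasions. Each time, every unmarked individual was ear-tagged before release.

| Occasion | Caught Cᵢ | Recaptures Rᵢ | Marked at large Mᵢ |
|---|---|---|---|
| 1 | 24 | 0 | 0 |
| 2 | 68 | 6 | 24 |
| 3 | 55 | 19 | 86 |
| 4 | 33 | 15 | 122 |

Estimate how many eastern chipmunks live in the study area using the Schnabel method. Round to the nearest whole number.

N ≈ 260

Σ MᵢCᵢ = 0·24 + 24·68 + 86·55 + 122·33 = 0 + 1632 + 4730 + 4026 = 10388
Σ Rᵢ = 0 + 6 + 19 + 15 = 40
N̂ = 10388 / 40 ≈ 259.7 → 260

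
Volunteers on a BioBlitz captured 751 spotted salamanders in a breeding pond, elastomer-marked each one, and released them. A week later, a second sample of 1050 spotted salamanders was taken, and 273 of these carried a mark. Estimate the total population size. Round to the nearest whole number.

N ≈ 2888

N = (751 × 1050) / 273 = 788550 / 273 ≈ 2888.46 → 2888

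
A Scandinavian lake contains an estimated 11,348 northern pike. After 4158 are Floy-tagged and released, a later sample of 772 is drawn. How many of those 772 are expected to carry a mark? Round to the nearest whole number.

Expected recaptures E[R] = M·C / N.
E[R] = 4158 × 772 / 11348 = 3209976 / 11348 ≈ 282.9 → 283

expected recaptures ≈ 283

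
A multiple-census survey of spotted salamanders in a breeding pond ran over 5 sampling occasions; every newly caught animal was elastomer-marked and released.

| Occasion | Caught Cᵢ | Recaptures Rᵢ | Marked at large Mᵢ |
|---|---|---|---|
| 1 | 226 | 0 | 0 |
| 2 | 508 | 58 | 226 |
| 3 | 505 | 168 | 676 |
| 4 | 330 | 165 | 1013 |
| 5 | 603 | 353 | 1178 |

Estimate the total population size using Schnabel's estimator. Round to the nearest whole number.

N ≈ 2017

Σ MᵢCᵢ = 0·226 + 226·508 + 676·505 + 1013·330 + 1178·603 = 0 + 114808 + 341380 + 334290 + 710334 = 1500812
Σ Rᵢ = 0 + 58 + 168 + 165 + 353 = 744
N̂ = 1500812 / 744 ≈ 2017.2 → 2017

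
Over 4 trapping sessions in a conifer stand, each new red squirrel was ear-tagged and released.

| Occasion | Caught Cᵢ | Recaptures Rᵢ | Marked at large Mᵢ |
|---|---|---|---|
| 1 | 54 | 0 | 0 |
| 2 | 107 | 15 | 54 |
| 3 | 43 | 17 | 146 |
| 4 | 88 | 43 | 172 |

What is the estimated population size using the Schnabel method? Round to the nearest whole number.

Σ MᵢCᵢ = 0·54 + 54·107 + 146·43 + 172·88 = 0 + 5778 + 6278 + 15136 = 27192
Σ Rᵢ = 0 + 15 + 17 + 43 = 75
N̂ = 27192 / 75 ≈ 362.6 → 363

N ≈ 363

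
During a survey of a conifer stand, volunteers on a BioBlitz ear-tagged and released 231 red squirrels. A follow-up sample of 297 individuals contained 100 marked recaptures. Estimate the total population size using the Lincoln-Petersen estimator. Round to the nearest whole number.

N ≈ 686

If marked individuals mix randomly, R/C ≈ M/N, giving N ≈ M·C/R.
N = (231 × 297) / 100 = 68607 / 100 ≈ 686.1 → 686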